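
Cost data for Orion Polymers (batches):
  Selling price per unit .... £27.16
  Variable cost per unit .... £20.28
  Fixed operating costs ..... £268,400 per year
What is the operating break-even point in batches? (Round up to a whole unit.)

39,012 batches

Contribution margin per unit = £27.16 − £20.28 = £6.88.
Break-even volume = fixed costs ÷ CM per unit = £268,400 ÷ £6.88 = 39,011.63, so 39,012 batches.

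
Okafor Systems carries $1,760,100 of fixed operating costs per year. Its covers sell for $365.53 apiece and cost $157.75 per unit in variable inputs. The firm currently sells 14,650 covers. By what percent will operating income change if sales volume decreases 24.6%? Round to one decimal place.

-58.3%

Contribution at this volume is 14,650 × $207.78 = $3,043,977.00.
Operating income = contribution − fixed costs = $3,043,977.00 − $1,760,100 = $1,283,877.00.
So DOL = total CM / EBIT = $3,043,977.00 / $1,283,877.00 = 2.3709.
Operating income changes by 2.3709 × -24.6% = -58.3%.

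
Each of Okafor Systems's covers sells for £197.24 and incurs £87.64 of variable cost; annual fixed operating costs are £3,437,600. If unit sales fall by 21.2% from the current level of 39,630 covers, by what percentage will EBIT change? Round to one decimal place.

At 39,630 units, contribution = 39,630 × £109.60 = £4,343,448.00.
Subtracting fixed costs: EBIT = £4,343,448.00 − £3,437,600 = £905,848.00.
DOL = contribution ÷ EBIT = £4,343,448.00 ÷ £905,848.00 = 4.7949.
Operating income changes by 4.7949 × -21.2% = -101.7%.

-101.7%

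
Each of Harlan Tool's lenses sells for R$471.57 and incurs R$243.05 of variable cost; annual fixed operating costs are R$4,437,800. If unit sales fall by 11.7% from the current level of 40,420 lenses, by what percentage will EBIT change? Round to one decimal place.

At 40,420 units, contribution = 40,420 × R$228.52 = R$9,236,778.40.
Operating income = contribution − fixed costs = R$9,236,778.40 − R$4,437,800 = R$4,798,978.40.
Degree of operating leverage = R$9,236,778.40 / R$4,798,978.40 = 1.9247.
So EBIT moves 1.9247 × (-11.7%) = -22.5%.

-22.5%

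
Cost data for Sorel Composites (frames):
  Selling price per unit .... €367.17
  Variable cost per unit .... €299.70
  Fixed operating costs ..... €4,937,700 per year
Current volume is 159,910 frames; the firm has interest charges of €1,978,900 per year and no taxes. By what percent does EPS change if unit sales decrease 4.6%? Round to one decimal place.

Total contribution margin = 159,910 × €67.47 = €10,789,127.70.
Operating income = contribution − fixed costs = €10,789,127.70 − €4,937,700 = €5,851,427.70.
After interest of €1,978,900.00, pre-tax earnings = €3,872,527.70.
DCL = total CM / (EBIT − I) = €10,789,127.70 / €3,872,527.70 = 2.7861.
EPS therefore changes by 2.7861 × (-4.6%) = -12.8%.

-12.8%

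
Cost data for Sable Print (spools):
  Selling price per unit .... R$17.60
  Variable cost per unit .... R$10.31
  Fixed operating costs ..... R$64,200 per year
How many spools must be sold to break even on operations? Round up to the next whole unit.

Each unit contributes R$17.60 − R$10.31 = R$7.29.
Break-even Q = R$64,200 / R$7.29 = 8,806.58 → 8,807 spools.

8,807 spools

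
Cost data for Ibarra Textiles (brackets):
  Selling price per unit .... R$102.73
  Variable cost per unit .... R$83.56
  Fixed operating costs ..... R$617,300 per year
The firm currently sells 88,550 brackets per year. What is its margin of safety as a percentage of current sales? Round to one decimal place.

63.6%

Each unit contributes R$102.73 − R$83.56 = R$19.17. Break-even units = R$617,300 ÷ R$19.17 = 32,201.36; break-even revenue = 32,201.36 × R$102.73 = R$3,308,045.33.
Actual sales revenue = 88,550 × R$102.73 = R$9,096,741.50.
Margin of safety = (R$9,096,741.50 − R$3,308,045.33) ÷ R$9,096,741.50 = 63.6%.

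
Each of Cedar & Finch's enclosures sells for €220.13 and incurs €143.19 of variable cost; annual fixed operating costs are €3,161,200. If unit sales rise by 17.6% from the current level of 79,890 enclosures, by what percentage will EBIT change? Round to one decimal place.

+36.2%

At 79,890 units, contribution = 79,890 × €76.94 = €6,146,736.60.
EBIT = €6,146,736.60 − €3,161,200 = €2,985,536.60.
So DOL = total CM / EBIT = €6,146,736.60 / €2,985,536.60 = 2.0588.
%ΔEBIT = DOL × %ΔSales = 2.0588 × +17.6% = +36.2%.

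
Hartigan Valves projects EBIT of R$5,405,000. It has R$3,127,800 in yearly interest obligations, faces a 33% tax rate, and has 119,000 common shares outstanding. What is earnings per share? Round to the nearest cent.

R$12.82

Pre-tax income = R$5,405,000 − R$3,127,800.00 = R$2,277,200.00.
Net income = R$2,277,200.00 × (1 − 0.33) = R$1,525,724.00.
EPS = R$1,525,724.00 ÷ 119,000 = R$12.82.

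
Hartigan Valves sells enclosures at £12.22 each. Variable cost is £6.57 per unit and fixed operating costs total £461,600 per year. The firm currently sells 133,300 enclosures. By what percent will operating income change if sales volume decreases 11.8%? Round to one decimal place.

Contribution at this volume is 133,300 × £5.65 = £753,145.00.
Subtracting fixed costs: EBIT = £753,145.00 − £461,600 = £291,545.00.
So DOL = total CM / EBIT = £753,145.00 / £291,545.00 = 2.5833.
Operating income changes by 2.5833 × -11.8% = -30.5%.

-30.5%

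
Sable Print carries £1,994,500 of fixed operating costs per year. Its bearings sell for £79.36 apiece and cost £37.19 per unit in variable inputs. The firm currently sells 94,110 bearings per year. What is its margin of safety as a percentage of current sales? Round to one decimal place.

49.7%

Each unit contributes £79.36 − £37.19 = £42.17. Break-even units = £1,994,500 ÷ £42.17 = 47,296.66; break-even revenue = 47,296.66 × £79.36 = £3,753,462.65.
Current sales = 94,110 × £79.36 = £7,468,569.60.
Margin of safety = (£7,468,569.60 − £3,753,462.65) ÷ £7,468,569.60 = 49.7%.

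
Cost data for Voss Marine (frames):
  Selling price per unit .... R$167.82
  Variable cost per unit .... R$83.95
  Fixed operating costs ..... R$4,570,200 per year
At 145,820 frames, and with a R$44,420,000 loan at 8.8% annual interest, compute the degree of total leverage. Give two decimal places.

Total contribution margin = 145,820 × R$83.87 = R$12,229,923.40.
Subtracting fixed costs: EBIT = R$12,229,923.40 − R$4,570,200 = R$7,659,723.40. Interest = R$3,908,960.00.
DOL = R$12,229,923.40 ÷ R$7,659,723.40 = 1.5967; DFL = R$7,659,723.40 ÷ R$3,750,763.40 = 2.0422.
DCL = DOL × DFL = 1.5967 × 2.0422 = 3.2608.

3.26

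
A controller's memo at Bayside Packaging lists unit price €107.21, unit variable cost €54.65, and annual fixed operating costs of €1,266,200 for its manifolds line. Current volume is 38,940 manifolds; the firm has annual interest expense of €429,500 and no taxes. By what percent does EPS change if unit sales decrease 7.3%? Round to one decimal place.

-42.6%

Contribution at this volume is 38,940 × €52.56 = €2,046,686.40.
EBIT = €2,046,686.40 − €1,266,200 = €780,486.40.
Interest = €429,500.00, so EBIT − I = €350,986.40.
DCL = total CM / (EBIT − I) = €2,046,686.40 / €350,986.40 = 5.8312.
%ΔEPS = DCL × %ΔSales = 5.8312 × -7.3% = -42.6%.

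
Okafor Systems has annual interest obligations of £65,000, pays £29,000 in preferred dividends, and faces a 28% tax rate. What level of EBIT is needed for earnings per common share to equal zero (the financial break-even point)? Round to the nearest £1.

£105,278

Grossing the preferred dividend up to pre-tax terms: £29,000 / (1 − 0.28) = £40,277.78.
Financial break-even EBIT = interest + D_p ÷ (1 − t) = £65,000 + £40,277.78 = £105,277.78.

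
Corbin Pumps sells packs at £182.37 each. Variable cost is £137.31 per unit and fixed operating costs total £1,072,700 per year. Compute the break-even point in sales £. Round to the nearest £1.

£4,341,507

CM per unit = £182.37 − £137.31 = £45.06; CM ratio = £45.06 / £182.37 = 0.2471.
Break-even revenue = fixed costs × price ÷ CM = £1,072,700 × £182.37 ÷ £45.06 = £4,341,507.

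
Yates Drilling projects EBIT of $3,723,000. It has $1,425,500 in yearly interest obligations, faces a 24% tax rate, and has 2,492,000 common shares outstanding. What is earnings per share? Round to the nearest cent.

$0.70

Pre-tax income = $3,723,000 − $1,425,500.00 = $2,297,500.00.
Net income = $2,297,500.00 × (1 − 0.24) = $1,746,100.00.
EPS = $1,746,100.00 ÷ 2,492,000 = $0.70.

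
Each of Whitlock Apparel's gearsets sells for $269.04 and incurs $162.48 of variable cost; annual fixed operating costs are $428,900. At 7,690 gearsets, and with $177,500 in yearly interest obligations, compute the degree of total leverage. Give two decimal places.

3.85

At 7,690 units, contribution = 7,690 × $106.56 = $819,446.40.
EBIT = $819,446.40 − $428,900 = $390,546.40. Interest = $177,500.00, so EBIT − I = $213,046.40.
Degree of total leverage = total CM / (EBIT − interest) = $819,446.40 / $213,046.40 = 3.8463.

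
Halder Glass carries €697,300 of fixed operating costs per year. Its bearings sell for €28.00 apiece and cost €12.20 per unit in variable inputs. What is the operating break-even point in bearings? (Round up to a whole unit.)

Each unit contributes €28.00 − €12.20 = €15.80.
Break-even volume = fixed costs ÷ CM per unit = €697,300 ÷ €15.80 = 44,132.91, so 44,133 bearings.

44,133 bearings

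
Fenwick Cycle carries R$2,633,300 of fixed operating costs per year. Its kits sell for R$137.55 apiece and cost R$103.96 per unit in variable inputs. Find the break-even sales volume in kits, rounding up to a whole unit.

Each unit contributes R$137.55 − R$103.96 = R$33.59.
Break-even volume = fixed costs ÷ CM per unit = R$2,633,300 ÷ R$33.59 = 78,395.36, so 78,396 kits.

78,396 kits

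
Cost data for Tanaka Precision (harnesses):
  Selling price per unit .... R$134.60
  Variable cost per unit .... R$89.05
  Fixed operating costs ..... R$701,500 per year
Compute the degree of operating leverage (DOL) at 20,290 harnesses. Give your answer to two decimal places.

Total contribution margin = 20,290 × R$45.55 = R$924,209.50.
Operating income = contribution − fixed costs = R$924,209.50 − R$701,500 = R$222,709.50.
So DOL = total CM / EBIT = R$924,209.50 / R$222,709.50 = 4.1498.

4.15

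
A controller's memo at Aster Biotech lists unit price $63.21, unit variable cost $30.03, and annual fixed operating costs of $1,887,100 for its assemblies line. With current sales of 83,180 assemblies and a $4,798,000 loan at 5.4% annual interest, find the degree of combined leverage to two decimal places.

4.50

Total contribution margin = 83,180 × $33.18 = $2,759,912.40.
Operating income = contribution − fixed costs = $2,759,912.40 − $1,887,100 = $872,812.40. Interest = $259,092.00, so EBIT − I = $613,720.40.
Degree of total leverage = total CM / (EBIT − interest) = $2,759,912.40 / $613,720.40 = 4.4970.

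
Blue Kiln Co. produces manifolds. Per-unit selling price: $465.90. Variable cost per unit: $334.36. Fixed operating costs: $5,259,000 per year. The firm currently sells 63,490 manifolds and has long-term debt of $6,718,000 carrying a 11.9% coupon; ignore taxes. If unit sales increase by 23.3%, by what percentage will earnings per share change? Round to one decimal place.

+84.9%

Total contribution margin = 63,490 × $131.54 = $8,351,474.60.
EBIT = $8,351,474.60 − $5,259,000 = $3,092,474.60.
Interest = $799,442.00, so EBIT − I = $2,293,032.60.
Degree of combined leverage = contribution ÷ (EBIT − I) = $8,351,474.60 ÷ $2,293,032.60 = 3.6421.
%ΔEPS = DCL × %ΔSales = 3.6421 × +23.3% = +84.9%.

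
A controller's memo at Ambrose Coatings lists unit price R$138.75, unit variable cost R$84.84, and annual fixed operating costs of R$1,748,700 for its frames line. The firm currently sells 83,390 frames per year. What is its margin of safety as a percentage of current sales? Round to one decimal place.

61.1%

Unit CM = price − variable cost = R$138.75 − R$84.84 = R$53.91. Break-even units = R$1,748,700 ÷ R$53.91 = 32,437.40; break-even revenue = 32,437.40 × R$138.75 = R$4,500,688.65.
Current sales = 83,390 × R$138.75 = R$11,570,362.50.
Margin of safety = (R$11,570,362.50 − R$4,500,688.65) ÷ R$11,570,362.50 = 61.1%.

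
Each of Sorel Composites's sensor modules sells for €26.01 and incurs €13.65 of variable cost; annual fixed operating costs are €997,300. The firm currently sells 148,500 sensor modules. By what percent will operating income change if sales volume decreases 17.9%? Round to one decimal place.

-39.2%

At 148,500 units, contribution = 148,500 × €12.36 = €1,835,460.00.
Operating income = contribution − fixed costs = €1,835,460.00 − €997,300 = €838,160.00.
DOL = contribution ÷ EBIT = €1,835,460.00 ÷ €838,160.00 = 2.1899.
So EBIT moves 2.1899 × (-17.9%) = -39.2%.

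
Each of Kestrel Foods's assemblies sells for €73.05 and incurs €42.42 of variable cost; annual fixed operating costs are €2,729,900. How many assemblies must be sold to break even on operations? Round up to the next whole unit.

89,126 assemblies

Unit CM = price − variable cost = €73.05 − €42.42 = €30.63.
Break-even volume = fixed costs ÷ CM per unit = €2,729,900 ÷ €30.63 = 89,125.04, so 89,126 assemblies.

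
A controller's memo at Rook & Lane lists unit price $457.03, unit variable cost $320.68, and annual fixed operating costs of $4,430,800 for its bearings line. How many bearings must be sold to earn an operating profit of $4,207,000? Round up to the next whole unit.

Contribution margin per unit = $457.03 − $320.68 = $136.35.
Units = (FC + target) / CM = ($4,430,800 + $4,207,000) / $136.35 = 63,350.20, so 63,351 bearings.

63,351 bearings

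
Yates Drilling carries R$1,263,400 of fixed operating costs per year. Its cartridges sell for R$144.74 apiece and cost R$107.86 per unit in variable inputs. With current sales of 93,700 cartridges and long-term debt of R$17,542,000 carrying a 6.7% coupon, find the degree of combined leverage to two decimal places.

3.40

Contribution at this volume is 93,700 × R$36.88 = R$3,455,656.00.
Subtracting fixed costs: EBIT = R$3,455,656.00 − R$1,263,400 = R$2,192,256.00. Interest = R$1,175,314.00, so EBIT − I = R$1,016,942.00.
DCL = contribution ÷ (EBIT − I) = R$3,455,656.00 ÷ R$1,016,942.00 = 3.3981.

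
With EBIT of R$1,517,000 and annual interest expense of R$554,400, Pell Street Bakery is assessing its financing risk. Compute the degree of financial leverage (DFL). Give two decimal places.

Interest = R$554,400.00.
DFL = EBIT ÷ (EBIT − I) = R$1,517,000 ÷ (R$1,517,000 − R$554,400.00) = R$1,517,000 ÷ R$962,600.00 = 1.5759.

1.58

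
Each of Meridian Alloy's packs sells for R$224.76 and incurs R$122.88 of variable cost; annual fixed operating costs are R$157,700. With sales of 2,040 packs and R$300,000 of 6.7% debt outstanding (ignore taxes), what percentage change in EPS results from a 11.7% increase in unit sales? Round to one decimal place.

Contribution at this volume is 2,040 × R$101.88 = R$207,835.20.
Subtracting fixed costs: EBIT = R$207,835.20 − R$157,700 = R$50,135.20.
After interest of R$20,100.00, pre-tax earnings = R$30,035.20.
Degree of combined leverage = contribution ÷ (EBIT − I) = R$207,835.20 ÷ R$30,035.20 = 6.9197.
%ΔEPS = DCL × %ΔSales = 6.9197 × +11.7% = +81.0%.

+81.0%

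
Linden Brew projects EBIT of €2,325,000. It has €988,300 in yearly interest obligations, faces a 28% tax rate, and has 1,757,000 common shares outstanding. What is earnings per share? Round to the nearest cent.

Pre-tax income = €2,325,000 − €988,300.00 = €1,336,700.00.
After tax at 28%: net income = €1,336,700.00 × 0.72 = €962,424.00.
Per share: €962,424.00 / 1,757,000 shares = €0.55.

€0.55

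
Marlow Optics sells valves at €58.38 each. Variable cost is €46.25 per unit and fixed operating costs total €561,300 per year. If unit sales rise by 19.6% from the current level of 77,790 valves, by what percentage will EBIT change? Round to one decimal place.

+48.4%

Total contribution margin = 77,790 × €12.13 = €943,592.70.
EBIT = €943,592.70 − €561,300 = €382,292.70.
So DOL = total CM / EBIT = €943,592.70 / €382,292.70 = 2.4682.
So EBIT moves 2.4682 × (+19.6%) = +48.4%.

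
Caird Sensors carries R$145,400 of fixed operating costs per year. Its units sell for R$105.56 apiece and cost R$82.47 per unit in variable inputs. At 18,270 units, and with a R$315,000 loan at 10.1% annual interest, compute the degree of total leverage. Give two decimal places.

At 18,270 units, contribution = 18,270 × R$23.09 = R$421,854.30.
Operating income = contribution − fixed costs = R$421,854.30 − R$145,400 = R$276,454.30. Interest = R$31,815.00.
DOL = R$421,854.30 ÷ R$276,454.30 = 1.5259; DFL = R$276,454.30 ÷ R$244,639.30 = 1.1300.
Combined leverage = 1.5259 × 1.1300 = 1.7243.

1.72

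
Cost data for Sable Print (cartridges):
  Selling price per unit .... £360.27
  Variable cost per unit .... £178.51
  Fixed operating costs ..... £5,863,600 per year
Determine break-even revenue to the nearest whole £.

Contribution margin per unit = £360.27 − £178.51 = £181.76, a CM ratio of £181.76 ÷ £360.27 = 0.5045.
Break-even sales = FC ÷ CM ratio = £5,863,600 × £360.27 / £181.76 = £11,622,355.

£11,622,355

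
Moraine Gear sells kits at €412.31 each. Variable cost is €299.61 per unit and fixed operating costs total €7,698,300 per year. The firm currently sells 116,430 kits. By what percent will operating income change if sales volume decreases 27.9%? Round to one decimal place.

At 116,430 units, contribution = 116,430 × €112.70 = €13,121,661.00.
Operating income = contribution − fixed costs = €13,121,661.00 − €7,698,300 = €5,423,361.00.
DOL = contribution ÷ EBIT = €13,121,661.00 ÷ €5,423,361.00 = 2.4195.
%ΔEBIT = DOL × %ΔSales = 2.4195 × -27.9% = -67.5%.

-67.5%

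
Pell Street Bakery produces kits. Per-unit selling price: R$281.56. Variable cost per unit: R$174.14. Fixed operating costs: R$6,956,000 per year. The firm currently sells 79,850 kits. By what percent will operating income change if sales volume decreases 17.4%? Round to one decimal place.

-92.0%

At 79,850 units, contribution = 79,850 × R$107.42 = R$8,577,487.00.
EBIT = R$8,577,487.00 − R$6,956,000 = R$1,621,487.00.
DOL = contribution ÷ EBIT = R$8,577,487.00 ÷ R$1,621,487.00 = 5.2899.
%ΔEBIT = DOL × %ΔSales = 5.2899 × -17.4% = -92.0%.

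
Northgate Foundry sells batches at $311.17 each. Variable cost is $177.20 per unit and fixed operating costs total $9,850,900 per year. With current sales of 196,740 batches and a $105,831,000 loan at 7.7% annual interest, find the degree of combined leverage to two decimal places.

3.15

Total contribution margin = 196,740 × $133.97 = $26,357,257.80.
Subtracting fixed costs: EBIT = $26,357,257.80 − $9,850,900 = $16,506,357.80. Interest = $8,148,987.00.
DOL = $26,357,257.80 ÷ $16,506,357.80 = 1.5968; DFL = $16,506,357.80 ÷ $8,357,370.80 = 1.9751.
DCL = DOL × DFL = 1.5968 × 1.9751 = 3.1538.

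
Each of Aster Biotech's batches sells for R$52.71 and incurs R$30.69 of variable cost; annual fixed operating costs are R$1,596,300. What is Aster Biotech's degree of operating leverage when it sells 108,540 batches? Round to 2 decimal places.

3.01

At 108,540 units, contribution = 108,540 × R$22.02 = R$2,390,050.80.
EBIT = R$2,390,050.80 − R$1,596,300 = R$793,750.80.
So DOL = total CM / EBIT = R$2,390,050.80 / R$793,750.80 = 3.0111.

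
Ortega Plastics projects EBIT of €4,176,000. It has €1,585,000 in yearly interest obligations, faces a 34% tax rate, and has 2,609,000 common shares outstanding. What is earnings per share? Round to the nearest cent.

Interest = €1,585,000.00, so EBT = €4,176,000 − €1,585,000.00 = €2,591,000.00.
Net income = €2,591,000.00 × (1 − 0.34) = €1,710,060.00.
EPS = €1,710,060.00 ÷ 2,609,000 = €0.66.

€0.66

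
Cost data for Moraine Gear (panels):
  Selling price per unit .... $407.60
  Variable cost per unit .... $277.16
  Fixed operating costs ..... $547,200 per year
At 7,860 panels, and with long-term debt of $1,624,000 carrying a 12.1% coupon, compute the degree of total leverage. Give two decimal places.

3.64

Contribution at this volume is 7,860 × $130.44 = $1,025,258.40.
Operating income = contribution − fixed costs = $1,025,258.40 − $547,200 = $478,058.40. Interest = $196,504.00, so EBIT − I = $281,554.40.
DCL = contribution ÷ (EBIT − I) = $1,025,258.40 ÷ $281,554.40 = 3.6414.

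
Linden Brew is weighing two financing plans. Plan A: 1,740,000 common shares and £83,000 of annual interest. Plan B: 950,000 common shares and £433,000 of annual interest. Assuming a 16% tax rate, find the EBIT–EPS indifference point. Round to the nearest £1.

£853,886

Set EPS_A = EPS_B: (EBIT − £83,000)(1 − 0.16) ÷ 1,740,000 = (EBIT − £433,000)(1 − 0.16) ÷ 950,000.
Cancelling (1 − t) and cross-multiplying: 950,000·(EBIT − 83,000) = 1,740,000·(EBIT − 433,000).
Solving, EBIT = (433,000·1,740,000 − 83,000·950,000) / (1,740,000 − 950,000) = 674,570,000,000 / 790,000 = 853,886.08.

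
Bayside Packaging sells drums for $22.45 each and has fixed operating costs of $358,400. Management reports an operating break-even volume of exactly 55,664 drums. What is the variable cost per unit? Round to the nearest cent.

At break-even, FC = Q × (P − VC), so P − VC = $358,400 ÷ 55,664 = $6.4386.
Hence VC = price − CM = $22.45 − $6.4386 = $16.01.

$16.01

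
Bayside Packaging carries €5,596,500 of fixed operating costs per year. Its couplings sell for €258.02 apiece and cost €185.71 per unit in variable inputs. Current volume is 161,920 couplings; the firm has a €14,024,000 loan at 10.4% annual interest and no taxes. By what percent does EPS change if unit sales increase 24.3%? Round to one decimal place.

At 161,920 units, contribution = 161,920 × €72.31 = €11,708,435.20.
EBIT = €11,708,435.20 − €5,596,500 = €6,111,935.20.
After interest of €1,458,496.00, pre-tax earnings = €4,653,439.20.
Degree of combined leverage = contribution ÷ (EBIT − I) = €11,708,435.20 ÷ €4,653,439.20 = 2.5161.
EPS therefore changes by 2.5161 × (+24.3%) = +61.1%.

+61.1%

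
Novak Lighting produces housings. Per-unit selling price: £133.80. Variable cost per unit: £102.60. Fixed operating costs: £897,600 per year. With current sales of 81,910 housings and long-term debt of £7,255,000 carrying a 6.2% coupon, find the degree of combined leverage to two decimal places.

At 81,910 units, contribution = 81,910 × £31.20 = £2,555,592.00.
Operating income = contribution − fixed costs = £2,555,592.00 − £897,600 = £1,657,992.00. Interest = £449,810.00.
DOL = £2,555,592.00 ÷ £1,657,992.00 = 1.5414; DFL = £1,657,992.00 ÷ £1,208,182.00 = 1.3723.
DCL = DOL × DFL = 1.5414 × 1.3723 = 2.1153.

2.12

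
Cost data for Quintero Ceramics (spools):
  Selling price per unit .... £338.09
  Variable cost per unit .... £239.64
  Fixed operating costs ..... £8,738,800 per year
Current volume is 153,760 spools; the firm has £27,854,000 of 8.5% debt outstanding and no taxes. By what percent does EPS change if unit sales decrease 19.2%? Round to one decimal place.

Contribution at this volume is 153,760 × £98.45 = £15,137,672.00.
Operating income = contribution − fixed costs = £15,137,672.00 − £8,738,800 = £6,398,872.00.
Interest = £2,367,590.00, so EBIT − I = £4,031,282.00.
DCL = total CM / (EBIT − I) = £15,137,672.00 / £4,031,282.00 = 3.7551.
%ΔEPS = DCL × %ΔSales = 3.7551 × -19.2% = -72.1%.

-72.1%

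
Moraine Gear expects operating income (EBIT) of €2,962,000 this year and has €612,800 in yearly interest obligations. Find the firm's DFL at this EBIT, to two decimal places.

Annual interest charges come to €612,800.00.
Degree of financial leverage = EBIT / (EBIT − interest) = €2,962,000 / €2,349,200.00 = 1.2609.

1.26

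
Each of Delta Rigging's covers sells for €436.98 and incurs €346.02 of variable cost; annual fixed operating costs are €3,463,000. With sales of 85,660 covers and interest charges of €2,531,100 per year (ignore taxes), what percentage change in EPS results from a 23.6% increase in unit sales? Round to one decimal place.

Contribution at this volume is 85,660 × €90.96 = €7,791,633.60.
Subtracting fixed costs: EBIT = €7,791,633.60 − €3,463,000 = €4,328,633.60.
After interest of €2,531,100.00, pre-tax earnings = €1,797,533.60.
Degree of combined leverage = contribution ÷ (EBIT − I) = €7,791,633.60 ÷ €1,797,533.60 = 4.3346.
EPS therefore changes by 4.3346 × (+23.6%) = +102.3%.

+102.3%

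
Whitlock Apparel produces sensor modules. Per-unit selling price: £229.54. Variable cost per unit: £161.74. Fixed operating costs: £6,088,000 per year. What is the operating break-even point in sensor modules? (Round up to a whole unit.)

Unit CM = price − variable cost = £229.54 − £161.74 = £67.80.
Break-even volume = fixed costs ÷ CM per unit = £6,088,000 ÷ £67.80 = 89,793.51, so 89,794 sensor modules.

89,794 sensor modules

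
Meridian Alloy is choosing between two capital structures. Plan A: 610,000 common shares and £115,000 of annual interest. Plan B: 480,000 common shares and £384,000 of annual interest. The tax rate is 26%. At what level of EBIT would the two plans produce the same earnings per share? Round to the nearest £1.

At indifference, (EBIT − 115,000)(1 − t)/610,000 = (EBIT − 384,000)(1 − t)/480,000.
The (1 − t) factor cancels: (EBIT − 115,000) × 480,000 = (EBIT − 384,000) × 610,000.
EBIT × (610,000 − 480,000) = 384,000 × 610,000 − 115,000 × 480,000 = 179,040,000,000, so EBIT = 179,040,000,000 ÷ 130,000 = 1,377,230.77.

£1,377,231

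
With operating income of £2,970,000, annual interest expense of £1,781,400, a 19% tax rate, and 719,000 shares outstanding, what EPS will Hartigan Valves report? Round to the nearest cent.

£1.34

Interest = £1,781,400.00, so EBT = £2,970,000 − £1,781,400.00 = £1,188,600.00.
After tax at 19%: net income = £1,188,600.00 × 0.81 = £962,766.00.
Per share: £962,766.00 / 719,000 shares = £1.34.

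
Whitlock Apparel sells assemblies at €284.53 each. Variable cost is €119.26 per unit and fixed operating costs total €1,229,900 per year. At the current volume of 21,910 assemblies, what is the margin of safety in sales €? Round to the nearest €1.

€4,116,648

Each unit contributes €284.53 − €119.26 = €165.27. Break-even units = €1,229,900 ÷ €165.27 = 7,441.76; break-even revenue = 7,441.76 × €284.53 = €2,117,404.53.
Current sales = 21,910 × €284.53 = €6,234,052.30.
Margin of safety = €6,234,052.30 − €2,117,404.53 = €4,116,648.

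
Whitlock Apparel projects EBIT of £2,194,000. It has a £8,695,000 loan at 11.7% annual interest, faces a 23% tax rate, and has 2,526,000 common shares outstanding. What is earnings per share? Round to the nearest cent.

£0.36

Interest = £1,017,315.00, so EBT = £2,194,000 − £1,017,315.00 = £1,176,685.00.
After tax at 23%: net income = £1,176,685.00 × 0.77 = £906,047.45.
EPS = £906,047.45 ÷ 2,526,000 = £0.36.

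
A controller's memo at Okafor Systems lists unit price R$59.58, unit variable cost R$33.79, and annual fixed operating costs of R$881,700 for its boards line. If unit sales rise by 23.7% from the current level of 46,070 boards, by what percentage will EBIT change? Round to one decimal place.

+91.9%

At 46,070 units, contribution = 46,070 × R$25.79 = R$1,188,145.30.
Operating income = contribution − fixed costs = R$1,188,145.30 − R$881,700 = R$306,445.30.
DOL = contribution ÷ EBIT = R$1,188,145.30 ÷ R$306,445.30 = 3.8772.
So EBIT moves 3.8772 × (+23.7%) = +91.9%.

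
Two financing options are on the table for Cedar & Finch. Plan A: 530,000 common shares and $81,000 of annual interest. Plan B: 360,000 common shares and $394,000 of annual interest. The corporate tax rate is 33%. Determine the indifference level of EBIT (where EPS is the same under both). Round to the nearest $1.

At indifference, (EBIT − 81,000)(1 − t)/530,000 = (EBIT − 394,000)(1 − t)/360,000.
The (1 − t) factor cancels: (EBIT − 81,000) × 360,000 = (EBIT − 394,000) × 530,000.
Solving, EBIT = (394,000·530,000 − 81,000·360,000) / (530,000 − 360,000) = 179,660,000,000 / 170,000 = 1,056,823.53.

$1,056,824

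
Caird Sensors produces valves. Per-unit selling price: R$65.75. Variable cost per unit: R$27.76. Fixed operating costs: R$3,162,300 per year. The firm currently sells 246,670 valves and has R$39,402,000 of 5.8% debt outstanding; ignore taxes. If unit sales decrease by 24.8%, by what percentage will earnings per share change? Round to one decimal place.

-59.2%

Total contribution margin = 246,670 × R$37.99 = R$9,370,993.30.
Subtracting fixed costs: EBIT = R$9,370,993.30 − R$3,162,300 = R$6,208,693.30.
Interest = R$2,285,316.00, so EBIT − I = R$3,923,377.30.
DCL = total CM / (EBIT − I) = R$9,370,993.30 / R$3,923,377.30 = 2.3885.
EPS therefore changes by 2.3885 × (-24.8%) = -59.2%.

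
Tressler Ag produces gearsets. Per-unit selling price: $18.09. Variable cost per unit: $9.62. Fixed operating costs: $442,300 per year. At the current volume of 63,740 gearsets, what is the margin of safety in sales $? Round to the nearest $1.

Contribution margin per unit = $18.09 − $9.62 = $8.47. Break-even units = $442,300 ÷ $8.47 = 52,219.60; break-even revenue = 52,219.60 × $18.09 = $944,652.54.
Current sales = 63,740 × $18.09 = $1,153,056.60.
Margin of safety = $1,153,056.60 − $944,652.54 = $208,404.

$208,404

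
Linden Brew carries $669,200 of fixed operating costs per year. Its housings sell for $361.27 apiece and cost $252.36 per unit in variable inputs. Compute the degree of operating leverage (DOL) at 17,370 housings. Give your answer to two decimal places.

At 17,370 units, contribution = 17,370 × $108.91 = $1,891,766.70.
Subtracting fixed costs: EBIT = $1,891,766.70 − $669,200 = $1,222,566.70.
DOL = contribution ÷ EBIT = $1,891,766.70 ÷ $1,222,566.70 = 1.5474.

1.55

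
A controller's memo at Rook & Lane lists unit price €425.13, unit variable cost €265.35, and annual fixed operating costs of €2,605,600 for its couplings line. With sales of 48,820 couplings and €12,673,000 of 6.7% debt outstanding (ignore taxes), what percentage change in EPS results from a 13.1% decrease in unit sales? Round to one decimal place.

-23.5%

At 48,820 units, contribution = 48,820 × €159.78 = €7,800,459.60.
Subtracting fixed costs: EBIT = €7,800,459.60 − €2,605,600 = €5,194,859.60.
After interest of €849,091.00, pre-tax earnings = €4,345,768.60.
DCL = total CM / (EBIT − I) = €7,800,459.60 / €4,345,768.60 = 1.7950.
%ΔEPS = DCL × %ΔSales = 1.7950 × -13.1% = -23.5%.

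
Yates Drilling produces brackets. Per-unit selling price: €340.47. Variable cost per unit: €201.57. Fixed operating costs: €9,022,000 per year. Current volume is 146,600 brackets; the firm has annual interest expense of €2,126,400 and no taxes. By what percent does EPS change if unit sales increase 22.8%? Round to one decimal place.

At 146,600 units, contribution = 146,600 × €138.90 = €20,362,740.00.
EBIT = €20,362,740.00 − €9,022,000 = €11,340,740.00.
Interest = €2,126,400.00, so EBIT − I = €9,214,340.00.
DCL = total CM / (EBIT − I) = €20,362,740.00 / €9,214,340.00 = 2.2099.
EPS therefore changes by 2.2099 × (+22.8%) = +50.4%.

+50.4%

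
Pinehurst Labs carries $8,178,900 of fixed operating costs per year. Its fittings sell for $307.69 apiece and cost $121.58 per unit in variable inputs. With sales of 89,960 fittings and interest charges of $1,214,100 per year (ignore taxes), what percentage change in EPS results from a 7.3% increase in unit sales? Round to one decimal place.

Contribution at this volume is 89,960 × $186.11 = $16,742,455.60.
EBIT = $16,742,455.60 − $8,178,900 = $8,563,555.60.
After interest of $1,214,100.00, pre-tax earnings = $7,349,455.60.
DCL = total CM / (EBIT − I) = $16,742,455.60 / $7,349,455.60 = 2.2781.
%ΔEPS = DCL × %ΔSales = 2.2781 × +7.3% = +16.6%.

+16.6%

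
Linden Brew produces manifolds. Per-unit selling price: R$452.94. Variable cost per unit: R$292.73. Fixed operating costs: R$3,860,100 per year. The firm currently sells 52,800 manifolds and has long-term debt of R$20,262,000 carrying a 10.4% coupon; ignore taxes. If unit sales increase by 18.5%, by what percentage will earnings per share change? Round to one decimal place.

+62.8%

At 52,800 units, contribution = 52,800 × R$160.21 = R$8,459,088.00.
Subtracting fixed costs: EBIT = R$8,459,088.00 − R$3,860,100 = R$4,598,988.00.
After interest of R$2,107,248.00, pre-tax earnings = R$2,491,740.00.
Degree of combined leverage = contribution ÷ (EBIT − I) = R$8,459,088.00 ÷ R$2,491,740.00 = 3.3949.
EPS therefore changes by 3.3949 × (+18.5%) = +62.8%.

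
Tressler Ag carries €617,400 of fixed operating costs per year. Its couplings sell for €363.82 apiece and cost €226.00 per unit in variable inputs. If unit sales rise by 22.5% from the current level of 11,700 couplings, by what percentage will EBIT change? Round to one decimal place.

Total contribution margin = 11,700 × €137.82 = €1,612,494.00.
EBIT = €1,612,494.00 − €617,400 = €995,094.00.
Degree of operating leverage = €1,612,494.00 / €995,094.00 = 1.6204.
So EBIT moves 1.6204 × (+22.5%) = +36.5%.

+36.5%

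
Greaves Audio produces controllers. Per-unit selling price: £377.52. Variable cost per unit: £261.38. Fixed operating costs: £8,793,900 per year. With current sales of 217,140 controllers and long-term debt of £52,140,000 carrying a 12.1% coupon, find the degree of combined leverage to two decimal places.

2.49

At 217,140 units, contribution = 217,140 × £116.14 = £25,218,639.60.
Subtracting fixed costs: EBIT = £25,218,639.60 − £8,793,900 = £16,424,739.60. Interest = £6,308,940.00, so EBIT − I = £10,115,799.60.
DCL = contribution ÷ (EBIT − I) = £25,218,639.60 ÷ £10,115,799.60 = 2.4930.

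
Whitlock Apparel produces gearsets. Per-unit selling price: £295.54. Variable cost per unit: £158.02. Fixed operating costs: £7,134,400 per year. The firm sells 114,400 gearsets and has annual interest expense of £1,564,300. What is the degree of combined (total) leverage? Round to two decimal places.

Total contribution margin = 114,400 × £137.52 = £15,732,288.00.
Subtracting fixed costs: EBIT = £15,732,288.00 − £7,134,400 = £8,597,888.00. Interest = £1,564,300.00, so EBIT − I = £7,033,588.00.
Degree of total leverage = total CM / (EBIT − interest) = £15,732,288.00 / £7,033,588.00 = 2.2367.

2.24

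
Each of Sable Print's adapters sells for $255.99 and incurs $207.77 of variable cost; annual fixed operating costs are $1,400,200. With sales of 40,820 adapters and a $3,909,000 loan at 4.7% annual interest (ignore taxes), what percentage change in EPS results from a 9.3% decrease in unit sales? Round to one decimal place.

Contribution at this volume is 40,820 × $48.22 = $1,968,340.40.
EBIT = $1,968,340.40 − $1,400,200 = $568,140.40.
Interest = $183,723.00, so EBIT − I = $384,417.40.
Degree of combined leverage = contribution ÷ (EBIT − I) = $1,968,340.40 ÷ $384,417.40 = 5.1203.
EPS therefore changes by 5.1203 × (-9.3%) = -47.6%.

-47.6%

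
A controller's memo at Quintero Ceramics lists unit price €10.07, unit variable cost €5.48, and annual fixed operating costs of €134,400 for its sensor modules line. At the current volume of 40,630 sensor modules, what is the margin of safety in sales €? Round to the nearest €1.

€114,284

Each unit contributes €10.07 − €5.48 = €4.59. Break-even units = €134,400 ÷ €4.59 = 29,281.05; break-even revenue = 29,281.05 × €10.07 = €294,860.13.
Actual sales revenue = 40,630 × €10.07 = €409,144.10.
Margin of safety = €409,144.10 − €294,860.13 = €114,284.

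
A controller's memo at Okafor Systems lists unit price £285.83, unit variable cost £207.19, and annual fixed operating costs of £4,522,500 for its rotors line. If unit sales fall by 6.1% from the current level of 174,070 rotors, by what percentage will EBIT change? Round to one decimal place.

-9.1%

At 174,070 units, contribution = 174,070 × £78.64 = £13,688,864.80.
Subtracting fixed costs: EBIT = £13,688,864.80 − £4,522,500 = £9,166,364.80.
So DOL = total CM / EBIT = £13,688,864.80 / £9,166,364.80 = 1.4934.
Operating income changes by 1.4934 × -6.1% = -9.1%.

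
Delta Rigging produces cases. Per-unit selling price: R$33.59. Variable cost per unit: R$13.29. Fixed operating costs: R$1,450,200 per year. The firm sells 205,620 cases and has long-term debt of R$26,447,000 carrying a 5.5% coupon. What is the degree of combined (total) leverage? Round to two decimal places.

Total contribution margin = 205,620 × R$20.30 = R$4,174,086.00.
Operating income = contribution − fixed costs = R$4,174,086.00 − R$1,450,200 = R$2,723,886.00. Interest = R$1,454,585.00, so EBIT − I = R$1,269,301.00.
DCL = contribution ÷ (EBIT − I) = R$4,174,086.00 ÷ R$1,269,301.00 = 3.2885.

3.29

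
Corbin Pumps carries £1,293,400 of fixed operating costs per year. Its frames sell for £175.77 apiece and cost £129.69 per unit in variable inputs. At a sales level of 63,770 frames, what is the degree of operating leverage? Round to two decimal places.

Contribution at this volume is 63,770 × £46.08 = £2,938,521.60.
EBIT = £2,938,521.60 − £1,293,400 = £1,645,121.60.
So DOL = total CM / EBIT = £2,938,521.60 / £1,645,121.60 = 1.7862.

1.79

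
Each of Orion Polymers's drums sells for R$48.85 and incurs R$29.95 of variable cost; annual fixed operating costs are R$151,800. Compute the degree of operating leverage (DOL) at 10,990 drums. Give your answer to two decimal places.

At 10,990 units, contribution = 10,990 × R$18.90 = R$207,711.00.
Subtracting fixed costs: EBIT = R$207,711.00 − R$151,800 = R$55,911.00.
So DOL = total CM / EBIT = R$207,711.00 / R$55,911.00 = 3.7150.

3.72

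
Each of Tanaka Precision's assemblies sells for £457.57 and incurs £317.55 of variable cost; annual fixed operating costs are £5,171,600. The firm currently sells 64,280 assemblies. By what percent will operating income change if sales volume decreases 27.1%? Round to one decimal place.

Contribution at this volume is 64,280 × £140.02 = £9,000,485.60.
EBIT = £9,000,485.60 − £5,171,600 = £3,828,885.60.
DOL = contribution ÷ EBIT = £9,000,485.60 ÷ £3,828,885.60 = 2.3507.
So EBIT moves 2.3507 × (-27.1%) = -63.7%.

-63.7%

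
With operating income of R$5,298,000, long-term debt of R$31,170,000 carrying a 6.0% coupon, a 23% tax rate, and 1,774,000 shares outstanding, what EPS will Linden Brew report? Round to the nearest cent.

R$1.49

Pre-tax income = R$5,298,000 − R$1,870,200.00 = R$3,427,800.00.
After tax at 23%: net income = R$3,427,800.00 × 0.77 = R$2,639,406.00.
Per share: R$2,639,406.00 / 1,774,000 shares = R$1.49.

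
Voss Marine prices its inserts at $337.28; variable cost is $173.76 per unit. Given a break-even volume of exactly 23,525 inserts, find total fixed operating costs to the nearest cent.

Unit CM = price − variable cost = $337.28 − $173.76 = $163.52.
Since BE = FC / CM, FC = 23,525 × $163.52 = $3,846,808.00.

$3,846,808.00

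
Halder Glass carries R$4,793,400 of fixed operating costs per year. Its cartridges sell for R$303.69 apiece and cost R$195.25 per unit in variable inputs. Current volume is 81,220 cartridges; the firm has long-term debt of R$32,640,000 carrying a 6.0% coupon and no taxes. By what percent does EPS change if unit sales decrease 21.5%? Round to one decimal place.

-92.1%

At 81,220 units, contribution = 81,220 × R$108.44 = R$8,807,496.80.
Subtracting fixed costs: EBIT = R$8,807,496.80 − R$4,793,400 = R$4,014,096.80.
Interest = R$1,958,400.00, so EBIT − I = R$2,055,696.80.
DCL = total CM / (EBIT − I) = R$8,807,496.80 / R$2,055,696.80 = 4.2844.
EPS therefore changes by 4.2844 × (-21.5%) = -92.1%.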